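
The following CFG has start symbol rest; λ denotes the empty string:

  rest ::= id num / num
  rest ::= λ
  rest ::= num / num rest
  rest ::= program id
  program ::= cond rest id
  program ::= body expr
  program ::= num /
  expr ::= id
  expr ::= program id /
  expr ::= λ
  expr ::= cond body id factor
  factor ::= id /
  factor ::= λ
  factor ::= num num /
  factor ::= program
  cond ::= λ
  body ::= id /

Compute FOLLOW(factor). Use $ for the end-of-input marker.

{ id }

In expr ::= cond body id factor: factor is at the end, add FOLLOW(expr) = { id }.
Union: FOLLOW(factor) = { id }.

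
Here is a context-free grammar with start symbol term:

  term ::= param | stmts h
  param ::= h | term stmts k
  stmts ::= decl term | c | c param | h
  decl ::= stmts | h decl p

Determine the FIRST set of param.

param ::= h contributes {h}.
From param ::= term stmts k: add FIRST(term) = { c, h }.
Union: FIRST(param) = { c, h }.

{ c, h }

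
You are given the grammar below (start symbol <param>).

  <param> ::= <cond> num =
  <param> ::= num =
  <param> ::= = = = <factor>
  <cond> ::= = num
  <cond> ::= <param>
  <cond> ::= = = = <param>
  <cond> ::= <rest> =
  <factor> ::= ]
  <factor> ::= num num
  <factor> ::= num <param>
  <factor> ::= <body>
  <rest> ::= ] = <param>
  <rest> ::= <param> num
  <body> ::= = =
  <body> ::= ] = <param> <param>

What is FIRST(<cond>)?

<cond> ::= = num contributes {=}.
From <cond> ::= <param>: add FIRST(<param>) = { =, ], num }.
<cond> ::= = = = <param> contributes {=}.
From <cond> ::= <rest> =: add FIRST(<rest>) = { =, ], num }.
Union: FIRST(<cond>) = { =, ], num }.

{ =, ], num }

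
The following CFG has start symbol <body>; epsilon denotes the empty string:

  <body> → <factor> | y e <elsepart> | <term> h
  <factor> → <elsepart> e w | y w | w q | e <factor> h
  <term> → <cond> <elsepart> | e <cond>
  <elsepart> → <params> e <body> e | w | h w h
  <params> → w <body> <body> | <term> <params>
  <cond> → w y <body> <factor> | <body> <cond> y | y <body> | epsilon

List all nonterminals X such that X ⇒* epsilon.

{ <cond> }

Directly nullable (have an epsilon-production): <cond>.
No other nonterminal has a production whose RHS symbols are all nullable.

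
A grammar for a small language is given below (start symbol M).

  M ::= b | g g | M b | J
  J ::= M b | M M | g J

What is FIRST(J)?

From J ::= M b: add FIRST(M) = { b, g }.
From J ::= M M: add FIRST(M) = { b, g }.
J ::= g J contributes {g}.
Union: FIRST(J) = { b, g }.

{ b, g }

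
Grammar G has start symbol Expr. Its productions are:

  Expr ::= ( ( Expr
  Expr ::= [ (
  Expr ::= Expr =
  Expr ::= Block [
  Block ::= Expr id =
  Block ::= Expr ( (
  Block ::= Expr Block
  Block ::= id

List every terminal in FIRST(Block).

{ (, [, id }

From Block ::= Expr id =: add FIRST(Expr) = { (, [, id }.
From Block ::= Expr ( (: add FIRST(Expr) = { (, [, id }.
From Block ::= Expr Block: add FIRST(Expr) = { (, [, id }.
Block ::= id contributes {id}.
Union: FIRST(Block) = { (, [, id }.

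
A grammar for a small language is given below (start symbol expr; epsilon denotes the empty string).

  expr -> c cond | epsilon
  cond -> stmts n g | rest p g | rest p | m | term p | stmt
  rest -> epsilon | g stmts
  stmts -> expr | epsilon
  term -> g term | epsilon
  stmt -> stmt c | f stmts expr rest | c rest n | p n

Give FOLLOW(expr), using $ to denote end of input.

{ $, c, g, n, p }

expr is the start symbol, so $ ∈ FOLLOW(expr).
In stmts -> expr: expr is at the end, add FOLLOW(stmts) = { $, c, g, n, p }.
In stmt -> f stmts expr rest: add FIRST(rest)\{epsilon} = { g }.
  Since rest is nullable, also add FOLLOW(stmt) = { $, c, g, n, p }.
Union: FOLLOW(expr) = { $, c, g, n, p }.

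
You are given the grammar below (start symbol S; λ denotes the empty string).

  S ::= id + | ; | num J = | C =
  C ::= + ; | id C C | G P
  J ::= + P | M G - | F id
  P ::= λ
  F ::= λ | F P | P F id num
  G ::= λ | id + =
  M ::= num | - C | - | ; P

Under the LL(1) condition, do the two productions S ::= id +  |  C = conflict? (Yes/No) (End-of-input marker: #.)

FIRST(id +) = { id } and FIRST(C =) = { +, =, id }.
Both contain id, so the two alternatives are not disjoint — LL(1) conflict.

Yes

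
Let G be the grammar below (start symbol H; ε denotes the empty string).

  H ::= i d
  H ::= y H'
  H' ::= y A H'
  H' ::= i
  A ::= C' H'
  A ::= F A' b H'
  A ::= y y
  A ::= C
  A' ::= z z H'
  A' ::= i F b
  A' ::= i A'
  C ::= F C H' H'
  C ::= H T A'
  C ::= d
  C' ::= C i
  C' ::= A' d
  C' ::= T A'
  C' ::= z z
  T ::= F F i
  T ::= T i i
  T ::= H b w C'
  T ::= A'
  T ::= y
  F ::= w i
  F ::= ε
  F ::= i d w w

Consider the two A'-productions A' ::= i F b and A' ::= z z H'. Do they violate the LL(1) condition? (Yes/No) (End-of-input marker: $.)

No

FIRST(i F b) = { i } and FIRST(z z H') = { z }.
The FIRST sets are disjoint and neither alternative is nullable — no conflict.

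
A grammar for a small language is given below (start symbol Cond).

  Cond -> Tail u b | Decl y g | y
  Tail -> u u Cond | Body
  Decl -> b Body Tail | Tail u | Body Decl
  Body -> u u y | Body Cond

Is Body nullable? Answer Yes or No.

No nonterminal in this grammar is nullable.
No production of Body has an RHS whose symbols are all nullable, so Body is not nullable.

No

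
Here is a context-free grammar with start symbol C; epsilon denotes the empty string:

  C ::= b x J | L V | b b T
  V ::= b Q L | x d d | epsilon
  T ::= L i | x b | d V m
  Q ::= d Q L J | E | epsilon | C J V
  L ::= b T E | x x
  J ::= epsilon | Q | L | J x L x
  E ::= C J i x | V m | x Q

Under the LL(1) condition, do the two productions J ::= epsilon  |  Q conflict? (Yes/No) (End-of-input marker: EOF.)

FIRST(epsilon) = { epsilon } and FIRST(Q) = { b, d, m, x, epsilon }.
Both alternatives are nullable, violating the LL(1) condition.

Yes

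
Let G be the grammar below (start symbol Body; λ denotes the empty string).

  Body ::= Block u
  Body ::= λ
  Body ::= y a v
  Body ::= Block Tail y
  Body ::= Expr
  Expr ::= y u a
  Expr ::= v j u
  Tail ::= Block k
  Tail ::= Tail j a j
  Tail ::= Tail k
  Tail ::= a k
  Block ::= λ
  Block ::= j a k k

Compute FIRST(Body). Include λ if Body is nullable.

From Body ::= Block u: Block nullable, take FIRST(Block) ∪ {u} = { j, u }.
Body ::= λ contributes λ.
Body ::= y a v contributes {y}.
From Body ::= Block Tail y: Block nullable, take FIRST(Block) ∪ FIRST(Tail) = { a, j, k }.
From Body ::= Expr: add FIRST(Expr) = { v, y }.
Union: FIRST(Body) = { a, j, k, u, v, y, λ }.

{ a, j, k, u, v, y, λ }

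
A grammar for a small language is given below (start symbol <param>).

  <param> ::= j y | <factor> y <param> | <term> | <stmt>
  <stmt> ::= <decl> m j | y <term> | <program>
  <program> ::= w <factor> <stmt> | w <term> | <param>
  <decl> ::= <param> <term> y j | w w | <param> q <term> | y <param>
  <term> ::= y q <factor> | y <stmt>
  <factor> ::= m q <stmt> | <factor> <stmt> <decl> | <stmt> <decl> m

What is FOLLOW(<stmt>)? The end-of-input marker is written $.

{ $, j, m, q, w, y }

In <param> ::= <stmt>: <stmt> is at the end, add FOLLOW(<param>) = { $, j, m, q, w, y }.
In <program> ::= w <factor> <stmt>: <stmt> is at the end, add FOLLOW(<program>) = { $, j, m, q, w, y }.
In <term> ::= y <stmt>: <stmt> is at the end, add FOLLOW(<term>) = { $, j, m, q, w, y }.
In <factor> ::= m q <stmt>: <stmt> is at the end, add FOLLOW(<factor>) = { $, j, m, q, w, y }.
In <factor> ::= <factor> <stmt> <decl>: add FIRST(<decl>) = { j, m, w, y }.
In <factor> ::= <stmt> <decl> m: add FIRST(<decl> m) = { j, m, w, y }.
Union: FOLLOW(<stmt>) = { $, j, m, q, w, y }.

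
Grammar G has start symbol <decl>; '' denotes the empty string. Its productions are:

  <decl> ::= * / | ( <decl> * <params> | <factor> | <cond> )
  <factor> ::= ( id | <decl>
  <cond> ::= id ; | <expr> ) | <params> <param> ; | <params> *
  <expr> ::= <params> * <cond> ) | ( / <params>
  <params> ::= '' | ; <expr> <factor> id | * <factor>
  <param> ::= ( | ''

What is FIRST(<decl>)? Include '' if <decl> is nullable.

<decl> ::= * / contributes {*}.
<decl> ::= ( <decl> * <params> contributes {(}.
From <decl> ::= <factor>: add FIRST(<factor>) = { (, *, ;, id }.
From <decl> ::= <cond> ): add FIRST(<cond>) = { (, *, ;, id }.
Union: FIRST(<decl>) = { (, *, ;, id }.

{ (, *, ;, id }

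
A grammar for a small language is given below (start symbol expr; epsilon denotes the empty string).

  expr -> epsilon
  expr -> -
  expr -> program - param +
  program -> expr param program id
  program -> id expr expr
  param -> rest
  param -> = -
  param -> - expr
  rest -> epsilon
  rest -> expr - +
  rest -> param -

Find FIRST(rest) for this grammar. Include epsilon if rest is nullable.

rest -> epsilon contributes epsilon.
From rest -> expr - +: expr nullable, take FIRST(expr) ∪ {-} = { -, =, id }.
From rest -> param -: param nullable, take FIRST(param) ∪ {-} = { -, =, id }.
Union: FIRST(rest) = { -, =, id, epsilon }.

{ -, =, id, epsilon }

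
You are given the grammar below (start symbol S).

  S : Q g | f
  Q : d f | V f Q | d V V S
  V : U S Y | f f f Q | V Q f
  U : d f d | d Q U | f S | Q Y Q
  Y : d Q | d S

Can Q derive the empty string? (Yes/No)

No

No nonterminal in this grammar is nullable.
No production of Q has an RHS whose symbols are all nullable, so Q is not nullable.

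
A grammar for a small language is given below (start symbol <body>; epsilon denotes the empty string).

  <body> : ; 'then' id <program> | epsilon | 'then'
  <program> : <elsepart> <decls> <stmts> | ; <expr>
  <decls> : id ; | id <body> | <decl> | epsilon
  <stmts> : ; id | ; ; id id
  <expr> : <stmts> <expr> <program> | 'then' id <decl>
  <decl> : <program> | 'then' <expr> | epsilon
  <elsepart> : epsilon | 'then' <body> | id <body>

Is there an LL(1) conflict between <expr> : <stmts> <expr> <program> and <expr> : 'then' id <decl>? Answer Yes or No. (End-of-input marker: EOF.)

No

FIRST(<stmts> <expr> <program>) = { ; } and FIRST('then' id <decl>) = { 'then' }.
The FIRST sets are disjoint and neither alternative is nullable — no conflict.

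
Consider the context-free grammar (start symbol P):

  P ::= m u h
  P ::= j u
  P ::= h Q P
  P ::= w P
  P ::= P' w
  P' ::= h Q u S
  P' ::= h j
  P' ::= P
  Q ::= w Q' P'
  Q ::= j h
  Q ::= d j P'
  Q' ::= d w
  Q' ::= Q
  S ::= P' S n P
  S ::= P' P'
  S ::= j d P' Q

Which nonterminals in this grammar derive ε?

No nonterminal has an empty production or an RHS whose symbols are all nullable.

{ } (none)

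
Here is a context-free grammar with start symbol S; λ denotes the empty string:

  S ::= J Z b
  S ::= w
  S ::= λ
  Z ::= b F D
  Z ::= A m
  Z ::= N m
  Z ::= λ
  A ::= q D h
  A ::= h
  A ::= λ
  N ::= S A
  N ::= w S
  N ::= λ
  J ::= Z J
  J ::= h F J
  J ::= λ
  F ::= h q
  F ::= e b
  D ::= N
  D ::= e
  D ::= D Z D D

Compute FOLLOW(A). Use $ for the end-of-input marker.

In Z ::= A m: add FIRST(m) = { m }.
In N ::= S A: A is at the end, add FOLLOW(N) = { b, e, h, m, q, w }.
Union: FOLLOW(A) = { b, e, h, m, q, w }.

{ b, e, h, m, q, w }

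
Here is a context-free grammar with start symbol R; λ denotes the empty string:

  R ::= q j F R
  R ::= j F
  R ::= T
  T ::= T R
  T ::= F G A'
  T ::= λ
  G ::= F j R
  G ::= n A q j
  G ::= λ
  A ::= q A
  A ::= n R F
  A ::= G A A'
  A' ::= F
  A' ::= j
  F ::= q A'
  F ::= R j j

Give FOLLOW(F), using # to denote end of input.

In R ::= q j F R: add FIRST(R)\{λ} = { j, q }.
  Since R is nullable, also add FOLLOW(R) = { #, j, n, q }.
In R ::= j F: F is at the end, add FOLLOW(R) = { #, j, n, q }.
In T ::= F G A': add FIRST(G A') = { j, n, q }.
In G ::= F j R: add FIRST(j R) = { j }.
In A ::= n R F: F is at the end, add FOLLOW(A) = { j, q }.
In A' ::= F: F is at the end, add FOLLOW(A') = { #, j, n, q }.
Union: FOLLOW(F) = { #, j, n, q }.

{ #, j, n, q }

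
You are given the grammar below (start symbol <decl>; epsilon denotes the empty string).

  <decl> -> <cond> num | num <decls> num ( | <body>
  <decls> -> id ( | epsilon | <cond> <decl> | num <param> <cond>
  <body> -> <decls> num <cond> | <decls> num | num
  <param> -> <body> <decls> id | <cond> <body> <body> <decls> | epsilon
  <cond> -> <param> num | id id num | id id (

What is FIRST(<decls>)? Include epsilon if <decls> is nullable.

{ id, num, epsilon }

<decls> -> id ( contributes {id}.
<decls> -> epsilon contributes epsilon.
From <decls> -> <cond> <decl>: add FIRST(<cond>) = { id, num }.
<decls> -> num <param> <cond> contributes {num}.
Union: FIRST(<decls>) = { id, num, epsilon }.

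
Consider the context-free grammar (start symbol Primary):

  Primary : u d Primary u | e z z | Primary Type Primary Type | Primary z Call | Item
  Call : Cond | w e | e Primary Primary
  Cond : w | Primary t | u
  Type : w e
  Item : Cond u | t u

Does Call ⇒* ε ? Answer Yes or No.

No

No nonterminal in this grammar is nullable.
No production of Call has an RHS whose symbols are all nullable, so Call is not nullable.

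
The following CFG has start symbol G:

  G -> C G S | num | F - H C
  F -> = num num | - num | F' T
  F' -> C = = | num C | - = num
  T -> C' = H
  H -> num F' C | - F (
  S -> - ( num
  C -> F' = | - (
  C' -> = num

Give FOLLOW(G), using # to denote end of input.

{ #, - }

G is the start symbol, so # ∈ FOLLOW(G).
In G -> C G S: add FIRST(S) = { - }.
Union: FOLLOW(G) = { #, - }.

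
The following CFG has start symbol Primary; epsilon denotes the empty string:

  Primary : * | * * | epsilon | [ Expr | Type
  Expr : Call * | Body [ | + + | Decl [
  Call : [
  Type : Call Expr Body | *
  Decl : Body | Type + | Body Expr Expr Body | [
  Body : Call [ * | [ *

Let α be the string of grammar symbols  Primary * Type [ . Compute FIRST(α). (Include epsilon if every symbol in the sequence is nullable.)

Add FIRST(Primary)\{epsilon} = { *, [ }; Primary is nullable, continue.
* is a terminal; add {*} and stop.

{ *, [ }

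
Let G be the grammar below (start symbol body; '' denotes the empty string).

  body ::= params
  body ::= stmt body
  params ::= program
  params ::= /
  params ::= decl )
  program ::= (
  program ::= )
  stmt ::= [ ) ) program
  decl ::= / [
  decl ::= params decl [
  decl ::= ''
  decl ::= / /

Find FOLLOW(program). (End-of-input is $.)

{ $, (, ), /, [ }

In params ::= program: program is at the end, add FOLLOW(params) = { $, (, ), /, [ }.
In stmt ::= [ ) ) program: program is at the end, add FOLLOW(stmt) = { (, ), /, [ }.
Union: FOLLOW(program) = { $, (, ), /, [ }.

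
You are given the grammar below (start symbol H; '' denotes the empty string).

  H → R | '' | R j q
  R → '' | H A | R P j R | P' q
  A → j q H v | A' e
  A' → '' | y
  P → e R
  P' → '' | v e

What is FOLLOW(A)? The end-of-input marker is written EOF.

{ EOF, e, j, v, y }

In R → H A: A is at the end, add FOLLOW(R) = { EOF, e, j, v, y }.
Union: FOLLOW(A) = { EOF, e, j, v, y }.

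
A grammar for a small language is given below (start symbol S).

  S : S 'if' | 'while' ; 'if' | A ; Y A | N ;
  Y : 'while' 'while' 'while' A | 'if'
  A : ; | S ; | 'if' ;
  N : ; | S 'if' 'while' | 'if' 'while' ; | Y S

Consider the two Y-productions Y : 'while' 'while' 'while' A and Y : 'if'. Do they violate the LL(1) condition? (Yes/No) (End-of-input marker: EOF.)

No

FIRST('while' 'while' 'while' A) = { 'while' } and FIRST('if') = { 'if' }.
The FIRST sets are disjoint and neither alternative is nullable — no conflict.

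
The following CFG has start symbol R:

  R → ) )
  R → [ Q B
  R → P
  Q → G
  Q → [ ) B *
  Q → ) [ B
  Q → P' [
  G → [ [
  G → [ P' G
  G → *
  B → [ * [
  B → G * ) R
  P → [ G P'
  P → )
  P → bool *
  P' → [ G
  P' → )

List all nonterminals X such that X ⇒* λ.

{ } (none)

No nonterminal has an empty production or an RHS whose symbols are all nullable.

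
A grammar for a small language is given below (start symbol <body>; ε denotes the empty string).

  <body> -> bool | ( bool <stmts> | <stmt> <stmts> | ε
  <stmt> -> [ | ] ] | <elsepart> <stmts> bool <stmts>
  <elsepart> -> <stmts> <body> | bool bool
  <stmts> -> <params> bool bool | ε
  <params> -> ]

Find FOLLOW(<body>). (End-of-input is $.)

{ $, ], bool }

<body> is the start symbol, so $ ∈ FOLLOW(<body>).
In <elsepart> -> <stmts> <body>: <body> is at the end, add FOLLOW(<elsepart>) = { ], bool }.
Union: FOLLOW(<body>) = { $, ], bool }.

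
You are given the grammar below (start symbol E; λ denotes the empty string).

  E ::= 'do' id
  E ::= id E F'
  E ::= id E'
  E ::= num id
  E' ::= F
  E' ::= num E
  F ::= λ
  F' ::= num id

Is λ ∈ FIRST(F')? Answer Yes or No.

No

Nullable nonterminals: E', F.
No production of F' has an RHS whose symbols are all nullable, so F' is not nullable.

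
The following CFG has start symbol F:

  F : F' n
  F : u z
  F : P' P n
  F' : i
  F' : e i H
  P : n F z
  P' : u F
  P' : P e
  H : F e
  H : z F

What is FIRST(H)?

From H : F e: add FIRST(F) = { e, i, n, u }.
H : z F contributes {z}.
Union: FIRST(H) = { e, i, n, u, z }.

{ e, i, n, u, z }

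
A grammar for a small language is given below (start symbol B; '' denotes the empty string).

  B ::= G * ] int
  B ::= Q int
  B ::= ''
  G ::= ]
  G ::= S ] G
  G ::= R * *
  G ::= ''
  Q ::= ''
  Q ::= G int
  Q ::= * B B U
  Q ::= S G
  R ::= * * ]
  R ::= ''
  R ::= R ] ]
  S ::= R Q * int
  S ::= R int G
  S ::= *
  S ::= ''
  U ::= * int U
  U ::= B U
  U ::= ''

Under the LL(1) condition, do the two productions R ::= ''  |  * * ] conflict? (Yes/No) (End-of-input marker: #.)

FIRST('') = { '' } and FIRST(* * ]) = { * }.
The first alternative is nullable and FOLLOW(R) = { *, ], int } shares * with FIRST of the second — conflict.

Yes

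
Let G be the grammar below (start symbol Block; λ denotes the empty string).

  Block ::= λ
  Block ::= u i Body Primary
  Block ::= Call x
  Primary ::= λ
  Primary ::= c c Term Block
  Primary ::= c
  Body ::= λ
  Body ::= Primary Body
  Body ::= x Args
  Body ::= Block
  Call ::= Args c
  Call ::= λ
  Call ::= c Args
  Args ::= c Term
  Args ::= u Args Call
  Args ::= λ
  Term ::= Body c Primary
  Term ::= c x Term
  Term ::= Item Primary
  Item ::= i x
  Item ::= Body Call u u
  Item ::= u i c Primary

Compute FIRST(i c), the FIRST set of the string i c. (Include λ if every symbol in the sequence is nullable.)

{ i }

i is a terminal; add {i} and stop.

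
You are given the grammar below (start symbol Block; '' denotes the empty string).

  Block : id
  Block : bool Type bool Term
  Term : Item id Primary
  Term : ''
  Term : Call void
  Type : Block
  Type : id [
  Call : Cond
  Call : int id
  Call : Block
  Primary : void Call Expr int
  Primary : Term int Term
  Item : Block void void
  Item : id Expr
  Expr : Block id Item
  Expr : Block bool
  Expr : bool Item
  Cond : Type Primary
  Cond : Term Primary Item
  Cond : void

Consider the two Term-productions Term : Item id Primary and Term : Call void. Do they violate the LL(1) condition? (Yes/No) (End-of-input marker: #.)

Yes

FIRST(Item id Primary) = { bool, id } and FIRST(Call void) = { bool, id, int, void }.
Both contain bool, so the two alternatives are not disjoint — LL(1) conflict.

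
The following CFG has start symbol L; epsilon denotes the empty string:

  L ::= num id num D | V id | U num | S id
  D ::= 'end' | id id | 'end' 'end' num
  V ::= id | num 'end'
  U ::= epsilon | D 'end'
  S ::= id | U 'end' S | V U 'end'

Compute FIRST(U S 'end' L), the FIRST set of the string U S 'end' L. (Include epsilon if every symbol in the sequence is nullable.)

{ 'end', id, num }

Add FIRST(U)\{epsilon} = { 'end', id }; U is nullable, continue.
Add FIRST(S) = { 'end', id, num }; S is not nullable, stop.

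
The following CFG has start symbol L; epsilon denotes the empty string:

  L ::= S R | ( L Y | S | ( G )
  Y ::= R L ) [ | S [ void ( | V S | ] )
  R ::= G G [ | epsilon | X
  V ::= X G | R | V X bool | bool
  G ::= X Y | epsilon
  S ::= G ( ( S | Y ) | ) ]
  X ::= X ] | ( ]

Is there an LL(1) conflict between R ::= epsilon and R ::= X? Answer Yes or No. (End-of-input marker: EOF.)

FIRST(epsilon) = { epsilon } and FIRST(X) = { ( }.
The first alternative is nullable and FOLLOW(R) = { EOF, (, ), [, ], bool } shares ( with FIRST of the second — conflict.

Yes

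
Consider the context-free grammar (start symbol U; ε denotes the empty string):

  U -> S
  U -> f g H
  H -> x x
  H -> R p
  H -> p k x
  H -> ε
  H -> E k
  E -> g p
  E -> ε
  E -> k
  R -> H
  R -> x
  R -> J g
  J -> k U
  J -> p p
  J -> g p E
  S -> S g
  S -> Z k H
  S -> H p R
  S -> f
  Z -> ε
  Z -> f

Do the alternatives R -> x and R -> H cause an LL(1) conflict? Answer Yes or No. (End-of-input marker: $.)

Yes

FIRST(x) = { x } and FIRST(H) = { g, k, p, x, ε }.
Both contain x, so the two alternatives are not disjoint — LL(1) conflict.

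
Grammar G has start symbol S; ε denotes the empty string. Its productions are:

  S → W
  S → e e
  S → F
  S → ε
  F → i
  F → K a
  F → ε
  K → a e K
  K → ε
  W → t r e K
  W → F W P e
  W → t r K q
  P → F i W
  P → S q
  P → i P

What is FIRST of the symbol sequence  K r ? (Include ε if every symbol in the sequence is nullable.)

Add FIRST(K)\{ε} = { a }; K is nullable, continue.
r is a terminal; add {r} and stop.

{ a, r }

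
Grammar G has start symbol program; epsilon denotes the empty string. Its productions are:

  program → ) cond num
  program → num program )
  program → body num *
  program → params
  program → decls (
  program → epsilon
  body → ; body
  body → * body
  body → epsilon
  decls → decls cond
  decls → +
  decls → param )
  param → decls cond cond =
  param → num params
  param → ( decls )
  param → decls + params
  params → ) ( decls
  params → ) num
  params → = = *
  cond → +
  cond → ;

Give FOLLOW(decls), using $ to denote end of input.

In program → decls (: add FIRST(() = { ( }.
In decls → decls cond: add FIRST(cond) = { +, ; }.
In param → decls cond cond =: add FIRST(cond cond =) = { +, ; }.
In param → ( decls ): add FIRST()) = { ) }.
In param → decls + params: add FIRST(+ params) = { + }.
In params → ) ( decls: decls is at the end, add FOLLOW(params) = { $, ) }.
Union: FOLLOW(decls) = { $, (, ), +, ; }.

{ $, (, ), +, ; }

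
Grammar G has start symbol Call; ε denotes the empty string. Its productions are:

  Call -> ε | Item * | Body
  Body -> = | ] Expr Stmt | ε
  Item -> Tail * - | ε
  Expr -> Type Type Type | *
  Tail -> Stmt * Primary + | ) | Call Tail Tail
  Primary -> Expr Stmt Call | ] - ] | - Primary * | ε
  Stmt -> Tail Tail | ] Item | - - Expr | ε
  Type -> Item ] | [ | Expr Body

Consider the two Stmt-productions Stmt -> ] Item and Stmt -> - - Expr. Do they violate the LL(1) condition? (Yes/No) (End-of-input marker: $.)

FIRST(] Item) = { ] } and FIRST(- - Expr) = { - }.
The FIRST sets are disjoint and neither alternative is nullable — no conflict.

No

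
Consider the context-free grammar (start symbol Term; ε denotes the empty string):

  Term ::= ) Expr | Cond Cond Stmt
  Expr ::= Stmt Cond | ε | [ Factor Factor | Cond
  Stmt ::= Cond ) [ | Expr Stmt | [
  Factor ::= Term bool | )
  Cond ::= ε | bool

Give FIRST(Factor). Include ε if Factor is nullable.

From Factor ::= Term bool: add FIRST(Term) = { ), [, bool }.
Factor ::= ) contributes {)}.
Union: FIRST(Factor) = { ), [, bool }.

{ ), [, bool }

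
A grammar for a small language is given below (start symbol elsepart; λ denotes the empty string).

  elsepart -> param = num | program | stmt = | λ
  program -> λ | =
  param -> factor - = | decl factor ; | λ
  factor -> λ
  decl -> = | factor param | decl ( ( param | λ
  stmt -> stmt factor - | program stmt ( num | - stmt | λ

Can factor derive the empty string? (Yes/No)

Yes

factor has an λ-production, so factor ⇒ λ.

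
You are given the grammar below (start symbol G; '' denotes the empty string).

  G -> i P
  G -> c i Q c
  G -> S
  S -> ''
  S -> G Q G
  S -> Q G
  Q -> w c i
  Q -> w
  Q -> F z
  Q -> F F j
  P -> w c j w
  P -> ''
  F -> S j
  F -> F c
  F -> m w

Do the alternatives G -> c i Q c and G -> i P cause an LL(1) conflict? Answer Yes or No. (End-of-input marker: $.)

No

FIRST(c i Q c) = { c } and FIRST(i P) = { i }.
The FIRST sets are disjoint and neither alternative is nullable — no conflict.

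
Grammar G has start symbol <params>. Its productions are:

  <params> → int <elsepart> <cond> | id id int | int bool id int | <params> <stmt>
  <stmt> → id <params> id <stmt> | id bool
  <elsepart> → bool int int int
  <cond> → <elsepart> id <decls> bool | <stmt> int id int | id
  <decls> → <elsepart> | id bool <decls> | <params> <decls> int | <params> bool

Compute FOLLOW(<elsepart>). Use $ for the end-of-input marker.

In <params> → int <elsepart> <cond>: add FIRST(<cond>) = { bool, id }.
In <cond> → <elsepart> id <decls> bool: add FIRST(id <decls> bool) = { id }.
In <decls> → <elsepart>: <elsepart> is at the end, add FOLLOW(<decls>) = { bool, int }.
Union: FOLLOW(<elsepart>) = { bool, id, int }.

{ bool, id, int }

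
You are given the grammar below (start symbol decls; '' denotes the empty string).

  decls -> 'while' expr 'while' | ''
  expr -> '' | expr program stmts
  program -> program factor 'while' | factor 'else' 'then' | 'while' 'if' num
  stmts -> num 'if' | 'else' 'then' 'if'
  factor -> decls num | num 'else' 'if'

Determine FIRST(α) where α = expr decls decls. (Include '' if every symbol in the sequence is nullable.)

{ 'while', num, '' }

Add FIRST(expr)\{''} = { 'while', num }; expr is nullable, continue.
Add FIRST(decls)\{''} = { 'while' }; decls is nullable, continue.
Add FIRST(decls)\{''} = { 'while' }; decls is nullable, continue.
Every symbol is nullable, so include ''.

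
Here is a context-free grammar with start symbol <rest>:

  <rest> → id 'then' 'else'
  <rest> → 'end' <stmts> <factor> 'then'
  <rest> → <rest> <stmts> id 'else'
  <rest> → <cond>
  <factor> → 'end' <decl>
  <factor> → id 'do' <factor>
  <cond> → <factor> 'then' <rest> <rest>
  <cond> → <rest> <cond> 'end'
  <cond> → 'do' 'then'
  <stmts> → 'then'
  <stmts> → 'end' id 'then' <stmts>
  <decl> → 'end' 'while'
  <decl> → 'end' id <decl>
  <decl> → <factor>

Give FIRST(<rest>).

{ 'do', 'end', id }

<rest> → id 'then' 'else' contributes {id}.
<rest> → 'end' <stmts> <factor> 'then' contributes {'end'}.
From <rest> → <rest> <stmts> id 'else': add FIRST(<rest>) = { 'do', 'end', id }.
From <rest> → <cond>: add FIRST(<cond>) = { 'do', 'end', id }.
Union: FIRST(<rest>) = { 'do', 'end', id }.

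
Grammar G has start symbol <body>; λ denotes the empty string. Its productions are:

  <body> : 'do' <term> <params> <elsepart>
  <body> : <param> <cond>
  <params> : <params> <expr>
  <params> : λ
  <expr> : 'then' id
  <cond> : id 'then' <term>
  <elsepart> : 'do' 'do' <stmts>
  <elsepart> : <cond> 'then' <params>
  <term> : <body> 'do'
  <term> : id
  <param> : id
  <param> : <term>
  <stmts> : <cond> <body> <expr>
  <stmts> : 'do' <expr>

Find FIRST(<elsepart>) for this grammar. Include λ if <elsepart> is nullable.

<elsepart> : 'do' 'do' <stmts> contributes {'do'}.
From <elsepart> : <cond> 'then' <params>: add FIRST(<cond>) = { id }.
Union: FIRST(<elsepart>) = { 'do', id }.

{ 'do', id }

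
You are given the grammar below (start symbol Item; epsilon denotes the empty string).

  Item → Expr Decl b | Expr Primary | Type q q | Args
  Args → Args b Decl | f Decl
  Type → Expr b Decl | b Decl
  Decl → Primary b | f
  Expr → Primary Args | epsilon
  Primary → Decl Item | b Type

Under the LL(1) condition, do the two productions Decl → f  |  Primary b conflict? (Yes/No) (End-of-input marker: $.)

FIRST(f) = { f } and FIRST(Primary b) = { b, f }.
Both contain f, so the two alternatives are not disjoint — LL(1) conflict.

Yes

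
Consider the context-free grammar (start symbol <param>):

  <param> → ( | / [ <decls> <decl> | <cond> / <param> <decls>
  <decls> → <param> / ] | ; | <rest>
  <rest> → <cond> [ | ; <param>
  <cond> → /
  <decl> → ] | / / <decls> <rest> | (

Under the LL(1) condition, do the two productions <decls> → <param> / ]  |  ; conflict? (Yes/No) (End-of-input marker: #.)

No

FIRST(<param> / ]) = { (, / } and FIRST(;) = { ; }.
The FIRST sets are disjoint and neither alternative is nullable — no conflict.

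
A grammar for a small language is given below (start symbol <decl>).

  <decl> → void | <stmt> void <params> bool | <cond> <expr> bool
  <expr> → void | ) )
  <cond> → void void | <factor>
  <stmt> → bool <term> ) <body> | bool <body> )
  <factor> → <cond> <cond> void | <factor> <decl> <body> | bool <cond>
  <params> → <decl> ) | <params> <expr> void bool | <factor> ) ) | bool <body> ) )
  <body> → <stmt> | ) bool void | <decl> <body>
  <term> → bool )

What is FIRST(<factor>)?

From <factor> → <cond> <cond> void: add FIRST(<cond>) = { bool, void }.
From <factor> → <factor> <decl> <body>: add FIRST(<factor>) = { bool, void }.
<factor> → bool <cond> contributes {bool}.
Union: FIRST(<factor>) = { bool, void }.

{ bool, void }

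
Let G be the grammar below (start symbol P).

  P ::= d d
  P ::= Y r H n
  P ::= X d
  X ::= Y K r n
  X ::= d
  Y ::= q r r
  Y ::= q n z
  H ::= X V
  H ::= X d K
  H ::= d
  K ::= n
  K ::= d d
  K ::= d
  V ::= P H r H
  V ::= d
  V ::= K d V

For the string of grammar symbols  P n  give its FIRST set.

{ d, q }

Add FIRST(P) = { d, q }; P is not nullable, stop.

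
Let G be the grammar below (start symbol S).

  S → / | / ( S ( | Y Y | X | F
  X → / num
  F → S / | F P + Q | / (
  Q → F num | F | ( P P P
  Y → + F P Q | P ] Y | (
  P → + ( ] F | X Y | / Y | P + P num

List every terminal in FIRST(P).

{ +, / }

P → + ( ] F contributes {+}.
From P → X Y: add FIRST(X) = { / }.
P → / Y contributes {/}.
From P → P + P num: add FIRST(P) = { +, / }.
Union: FIRST(P) = { +, / }.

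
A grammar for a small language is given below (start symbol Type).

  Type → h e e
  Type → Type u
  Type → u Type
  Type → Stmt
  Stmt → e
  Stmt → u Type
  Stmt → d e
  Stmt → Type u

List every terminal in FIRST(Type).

Type → h e e contributes {h}.
From Type → Type u: add FIRST(Type) = { d, e, h, u }.
Type → u Type contributes {u}.
From Type → Stmt: add FIRST(Stmt) = { d, e, h, u }.
Union: FIRST(Type) = { d, e, h, u }.

{ d, e, h, u }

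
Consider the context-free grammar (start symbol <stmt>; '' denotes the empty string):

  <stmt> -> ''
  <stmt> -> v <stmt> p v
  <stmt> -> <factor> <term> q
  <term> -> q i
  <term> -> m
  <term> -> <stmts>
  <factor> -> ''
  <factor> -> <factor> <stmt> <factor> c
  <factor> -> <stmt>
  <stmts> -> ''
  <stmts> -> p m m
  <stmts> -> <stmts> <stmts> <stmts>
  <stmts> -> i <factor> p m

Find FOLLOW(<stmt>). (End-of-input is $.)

{ $, c, i, m, p, q, v }

<stmt> is the start symbol, so $ ∈ FOLLOW(<stmt>).
In <stmt> -> v <stmt> p v: add FIRST(p v) = { p }.
In <factor> -> <factor> <stmt> <factor> c: add FIRST(<factor> c) = { c, i, m, p, q, v }.
In <factor> -> <stmt>: <stmt> is at the end, add FOLLOW(<factor>) = { c, i, m, p, q, v }.
Union: FOLLOW(<stmt>) = { $, c, i, m, p, q, v }.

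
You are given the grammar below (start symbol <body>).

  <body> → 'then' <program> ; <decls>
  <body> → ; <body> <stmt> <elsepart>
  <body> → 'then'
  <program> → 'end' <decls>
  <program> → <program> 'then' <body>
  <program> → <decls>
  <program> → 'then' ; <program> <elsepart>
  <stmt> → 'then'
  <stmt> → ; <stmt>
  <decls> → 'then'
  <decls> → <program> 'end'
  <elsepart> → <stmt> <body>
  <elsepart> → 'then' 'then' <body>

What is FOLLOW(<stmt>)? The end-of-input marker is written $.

In <body> → ; <body> <stmt> <elsepart>: add FIRST(<elsepart>) = { 'then', ; }.
In <stmt> → ; <stmt>: <stmt> is at the end, add FOLLOW(<stmt>) = { 'then', ; }.
In <elsepart> → <stmt> <body>: add FIRST(<body>) = { 'then', ; }.
Union: FOLLOW(<stmt>) = { 'then', ; }.

{ 'then', ; }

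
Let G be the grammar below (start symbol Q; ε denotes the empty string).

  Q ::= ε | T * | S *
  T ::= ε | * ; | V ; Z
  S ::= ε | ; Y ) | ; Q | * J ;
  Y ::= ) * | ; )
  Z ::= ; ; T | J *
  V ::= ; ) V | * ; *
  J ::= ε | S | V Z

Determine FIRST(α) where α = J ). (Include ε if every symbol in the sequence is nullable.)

{ ), *, ; }

Add FIRST(J)\{ε} = { *, ; }; J is nullable, continue.
) is a terminal; add {)} and stop.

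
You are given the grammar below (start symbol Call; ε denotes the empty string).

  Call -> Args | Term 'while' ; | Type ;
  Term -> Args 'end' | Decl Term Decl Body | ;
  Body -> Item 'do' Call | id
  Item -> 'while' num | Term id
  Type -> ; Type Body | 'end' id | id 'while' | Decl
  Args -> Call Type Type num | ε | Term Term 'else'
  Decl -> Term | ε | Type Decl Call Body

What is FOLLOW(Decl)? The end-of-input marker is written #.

In Term -> Decl Term Decl Body: add FIRST(Term Decl Body) = { 'end', 'while', ;, id, num }.
In Term -> Decl Term Decl Body: add FIRST(Body) = { 'end', 'while', ;, id, num }.
In Type -> Decl: Decl is at the end, add FOLLOW(Type) = { 'end', 'while', ;, id, num }.
In Decl -> Type Decl Call Body: add FIRST(Call Body) = { 'end', 'while', ;, id, num }.
Union: FOLLOW(Decl) = { 'end', 'while', ;, id, num }.

{ 'end', 'while', ;, id, num }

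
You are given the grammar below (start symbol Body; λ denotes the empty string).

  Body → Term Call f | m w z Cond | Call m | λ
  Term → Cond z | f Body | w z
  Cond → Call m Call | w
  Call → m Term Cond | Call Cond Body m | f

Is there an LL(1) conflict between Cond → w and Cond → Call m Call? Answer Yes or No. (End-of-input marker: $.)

No

FIRST(w) = { w } and FIRST(Call m Call) = { f, m }.
The FIRST sets are disjoint and neither alternative is nullable — no conflict.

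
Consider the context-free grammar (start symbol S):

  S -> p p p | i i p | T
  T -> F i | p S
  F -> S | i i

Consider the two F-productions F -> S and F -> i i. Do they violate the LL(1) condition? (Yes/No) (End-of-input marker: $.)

Yes

FIRST(S) = { i, p } and FIRST(i i) = { i }.
Both contain i, so the two alternatives are not disjoint — LL(1) conflict.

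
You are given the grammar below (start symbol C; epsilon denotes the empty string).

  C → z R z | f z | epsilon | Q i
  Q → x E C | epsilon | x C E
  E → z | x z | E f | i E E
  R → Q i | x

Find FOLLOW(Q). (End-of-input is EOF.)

In C → Q i: add FIRST(i) = { i }.
In R → Q i: add FIRST(i) = { i }.
Union: FOLLOW(Q) = { i }.

{ i }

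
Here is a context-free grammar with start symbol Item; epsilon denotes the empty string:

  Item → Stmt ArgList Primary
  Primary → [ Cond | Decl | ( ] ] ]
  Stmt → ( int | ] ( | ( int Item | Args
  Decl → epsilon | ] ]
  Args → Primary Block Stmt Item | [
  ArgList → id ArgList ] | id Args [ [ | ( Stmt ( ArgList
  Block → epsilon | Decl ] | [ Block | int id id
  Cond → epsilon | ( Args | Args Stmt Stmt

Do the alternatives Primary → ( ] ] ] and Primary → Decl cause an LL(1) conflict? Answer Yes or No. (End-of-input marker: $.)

FIRST(( ] ] ]) = { ( } and FIRST(Decl) = { ], epsilon }.
The second alternative is nullable and FOLLOW(Primary) = { $, (, [, ], id, int } shares ( with FIRST of the first — conflict.

Yes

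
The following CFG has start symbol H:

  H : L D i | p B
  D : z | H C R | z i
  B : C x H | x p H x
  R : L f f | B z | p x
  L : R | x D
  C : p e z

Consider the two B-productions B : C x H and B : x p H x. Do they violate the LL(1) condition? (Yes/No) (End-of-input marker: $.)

FIRST(C x H) = { p } and FIRST(x p H x) = { x }.
The FIRST sets are disjoint and neither alternative is nullable — no conflict.

No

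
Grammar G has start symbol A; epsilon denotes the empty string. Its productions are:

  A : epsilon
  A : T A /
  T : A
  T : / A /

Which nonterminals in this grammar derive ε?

{ A, T }

Directly nullable (have an epsilon-production): A.
T : A with every symbol nullable, so T is nullable.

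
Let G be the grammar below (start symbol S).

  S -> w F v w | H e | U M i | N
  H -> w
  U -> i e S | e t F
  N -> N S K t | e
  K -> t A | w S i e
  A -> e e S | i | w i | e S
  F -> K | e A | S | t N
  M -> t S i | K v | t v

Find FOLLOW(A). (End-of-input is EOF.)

{ t, v, w }

In K -> t A: A is at the end, add FOLLOW(K) = { t, v, w }.
In F -> e A: A is at the end, add FOLLOW(F) = { t, v, w }.
Union: FOLLOW(A) = { t, v, w }.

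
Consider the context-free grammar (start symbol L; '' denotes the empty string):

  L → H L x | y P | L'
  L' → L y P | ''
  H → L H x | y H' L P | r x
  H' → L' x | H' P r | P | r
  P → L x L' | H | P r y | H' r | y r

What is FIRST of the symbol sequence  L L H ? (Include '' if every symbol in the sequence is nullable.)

Add FIRST(L)\{''} = { r, y }; L is nullable, continue.
Add FIRST(L)\{''} = { r, y }; L is nullable, continue.
Add FIRST(H) = { r, y }; H is not nullable, stop.

{ r, y }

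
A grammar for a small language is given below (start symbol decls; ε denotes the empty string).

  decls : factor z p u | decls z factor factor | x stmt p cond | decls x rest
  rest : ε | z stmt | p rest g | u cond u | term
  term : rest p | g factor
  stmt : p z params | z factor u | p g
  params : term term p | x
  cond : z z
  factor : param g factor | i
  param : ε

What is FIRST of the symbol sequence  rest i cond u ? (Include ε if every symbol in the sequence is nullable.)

Add FIRST(rest)\{ε} = { g, p, u, z }; rest is nullable, continue.
i is a terminal; add {i} and stop.

{ g, i, p, u, z }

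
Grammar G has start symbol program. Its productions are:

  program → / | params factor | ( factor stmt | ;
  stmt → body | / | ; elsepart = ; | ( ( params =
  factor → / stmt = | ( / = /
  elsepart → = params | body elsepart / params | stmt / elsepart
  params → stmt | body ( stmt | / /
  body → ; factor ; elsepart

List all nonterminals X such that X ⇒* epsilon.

{ } (none)

No nonterminal has an empty production or an RHS whose symbols are all nullable.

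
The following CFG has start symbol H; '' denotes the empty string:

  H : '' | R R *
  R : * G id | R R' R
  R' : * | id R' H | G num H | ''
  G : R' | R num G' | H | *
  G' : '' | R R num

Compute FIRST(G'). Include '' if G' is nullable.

G' : '' contributes ''.
From G' : R R num: add FIRST(R) = { * }.
Union: FIRST(G') = { *, '' }.

{ *, '' }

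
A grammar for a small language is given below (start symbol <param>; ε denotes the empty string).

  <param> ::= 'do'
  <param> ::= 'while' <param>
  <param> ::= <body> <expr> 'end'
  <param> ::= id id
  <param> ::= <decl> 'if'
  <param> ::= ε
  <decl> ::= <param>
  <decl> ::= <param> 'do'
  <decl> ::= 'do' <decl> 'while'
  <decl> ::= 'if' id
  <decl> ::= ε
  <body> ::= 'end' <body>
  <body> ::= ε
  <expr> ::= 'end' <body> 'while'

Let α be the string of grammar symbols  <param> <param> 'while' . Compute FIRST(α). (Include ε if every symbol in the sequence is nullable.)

{ 'do', 'end', 'if', 'while', id }

Add FIRST(<param>)\{ε} = { 'do', 'end', 'if', 'while', id }; <param> is nullable, continue.
Add FIRST(<param>)\{ε} = { 'do', 'end', 'if', 'while', id }; <param> is nullable, continue.
'while' is a terminal; add {'while'} and stop.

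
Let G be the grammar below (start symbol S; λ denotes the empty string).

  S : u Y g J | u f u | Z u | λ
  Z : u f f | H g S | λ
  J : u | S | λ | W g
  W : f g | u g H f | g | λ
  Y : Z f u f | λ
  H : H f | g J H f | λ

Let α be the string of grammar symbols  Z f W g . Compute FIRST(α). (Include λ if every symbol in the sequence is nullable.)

{ f, g, u }

Add FIRST(Z)\{λ} = { f, g, u }; Z is nullable, continue.
f is a terminal; add {f} and stop.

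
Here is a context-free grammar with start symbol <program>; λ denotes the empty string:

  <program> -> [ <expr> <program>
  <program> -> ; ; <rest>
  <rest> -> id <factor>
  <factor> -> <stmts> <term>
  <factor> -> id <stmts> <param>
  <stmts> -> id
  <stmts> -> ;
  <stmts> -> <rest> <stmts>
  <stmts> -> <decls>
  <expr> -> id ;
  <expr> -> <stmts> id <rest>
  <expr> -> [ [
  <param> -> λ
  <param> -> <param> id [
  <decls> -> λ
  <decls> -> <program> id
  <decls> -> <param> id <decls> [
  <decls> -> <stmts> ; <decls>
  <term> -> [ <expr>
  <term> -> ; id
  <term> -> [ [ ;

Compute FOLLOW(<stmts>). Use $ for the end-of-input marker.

In <factor> -> <stmts> <term>: add FIRST(<term>) = { ;, [ }.
In <factor> -> id <stmts> <param>: add FIRST(<param>)\{λ} = { id }.
  Since <param> is nullable, also add FOLLOW(<factor>) = { $, ;, [, id }.
In <stmts> -> <rest> <stmts>: <stmts> is at the end, add FOLLOW(<stmts>) = { $, ;, [, id }.
In <expr> -> <stmts> id <rest>: add FIRST(id <rest>) = { id }.
In <decls> -> <stmts> ; <decls>: add FIRST(; <decls>) = { ; }.
Union: FOLLOW(<stmts>) = { $, ;, [, id }.

{ $, ;, [, id }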